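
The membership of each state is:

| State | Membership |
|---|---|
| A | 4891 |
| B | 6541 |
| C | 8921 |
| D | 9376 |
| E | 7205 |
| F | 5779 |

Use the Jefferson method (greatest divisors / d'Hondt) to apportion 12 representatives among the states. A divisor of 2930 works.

A=1; B=2; C=3; D=3; E=2; F=1

With modified divisor 2930: modified quotas A 1.669, B 2.232, C 3.045, D 3.200, E 2.459, F 1.972.
Rounding down: A 1, B 2, C 3, D 3, E 2, F 1 (total 12).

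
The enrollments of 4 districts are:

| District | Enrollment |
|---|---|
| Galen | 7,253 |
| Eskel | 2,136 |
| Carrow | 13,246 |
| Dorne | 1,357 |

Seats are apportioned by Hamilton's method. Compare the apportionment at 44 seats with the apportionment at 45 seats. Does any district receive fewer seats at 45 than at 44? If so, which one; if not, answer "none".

At 44 seats: Galen 13, Eskel 4, Carrow 24, Dorne 3.
At 45 seats: Galen 14, Eskel 4, Carrow 25, Dorne 2.
Dorne drops from 3 to 2.

Dorne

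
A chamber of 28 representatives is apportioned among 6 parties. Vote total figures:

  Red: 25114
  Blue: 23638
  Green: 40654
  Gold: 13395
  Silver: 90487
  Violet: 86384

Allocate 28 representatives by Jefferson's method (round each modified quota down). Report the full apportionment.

Standard divisor 279672/28 ≈ 9988.286; standard quotas: Red 2.514, Blue 2.367, Green 4.070, Gold 1.341, Silver 9.059, Violet 8.649.
Rounding down gives 2, 2, 4, 1, 9, 8 = 26 seats, so the divisor must be adjusted.
With modified divisor 8800: modified quotas Red 2.854, Blue 2.686, Green 4.620, Gold 1.522, Silver 10.283, Violet 9.816.
Rounding down: Red 2, Blue 2, Green 4, Gold 1, Silver 10, Violet 9 (total 28).

Red: 2, Blue: 2, Green: 4, Gold: 1, Silver: 10, Violet: 9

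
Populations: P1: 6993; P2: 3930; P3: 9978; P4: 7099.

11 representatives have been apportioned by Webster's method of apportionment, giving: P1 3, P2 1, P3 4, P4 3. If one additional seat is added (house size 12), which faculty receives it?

P2

Priority for the next seat is population ÷ (current seats + 0.5).
Priorities: P1 1998.000, P2 2620.000, P3 2217.333, P4 2028.286.
Highest priority: P2.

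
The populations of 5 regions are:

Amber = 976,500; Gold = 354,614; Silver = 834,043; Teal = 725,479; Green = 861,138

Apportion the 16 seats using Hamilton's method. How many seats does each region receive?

The standard divisor is 3751774/16 ≈ 234485.875.
Standard quotas: Amber 4.1644, Gold 1.5123, Silver 3.5569, Teal 3.0939, Green 3.6725.
Lower quotas: Amber 4, Gold 1, Silver 3, Teal 3, Green 3 (sum 14, leaving 2 seats).
Remainders in descending order: Green 0.6725, Silver 0.5569, Gold 0.5123, Amber 0.1644, Teal 0.0939.
Largest remainders: Green, Silver receive the extra seats.

Amber: 4; Gold: 1; Silver: 4; Teal: 3; Green: 4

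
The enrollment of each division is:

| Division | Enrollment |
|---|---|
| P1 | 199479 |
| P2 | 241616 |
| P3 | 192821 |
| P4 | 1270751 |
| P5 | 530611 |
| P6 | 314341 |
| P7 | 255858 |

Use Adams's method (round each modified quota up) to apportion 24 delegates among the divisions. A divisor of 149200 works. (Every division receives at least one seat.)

With modified divisor 149200: modified quotas P1 1.337, P2 1.619, P3 1.292, P4 8.517, P5 3.556, P6 2.107, P7 1.715.
Rounding up: P1 2, P2 2, P3 2, P4 9, P5 4, P6 3, P7 2 (total 24).

P1=2, P2=2, P3=2, P4=9, P5=4, P6=3, P7=2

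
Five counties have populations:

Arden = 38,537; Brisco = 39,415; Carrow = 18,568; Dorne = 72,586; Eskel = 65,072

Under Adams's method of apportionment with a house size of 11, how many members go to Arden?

Standard divisor 234178/11 ≈ 21288.909; standard quotas: Arden 1.810, Brisco 1.851, Carrow 0.872, Dorne 3.410, Eskel 3.057.
Rounding up gives 2, 2, 1, 4, 4 = 13 seats, so the divisor must be adjusted.
With modified divisor 28400: modified quotas Arden 1.357, Brisco 1.388, Carrow 0.654, Dorne 2.556, Eskel 2.291.
Rounding up: Arden 2, Brisco 2, Carrow 1, Dorne 3, Eskel 3 (total 11).
Arden receives 2.

2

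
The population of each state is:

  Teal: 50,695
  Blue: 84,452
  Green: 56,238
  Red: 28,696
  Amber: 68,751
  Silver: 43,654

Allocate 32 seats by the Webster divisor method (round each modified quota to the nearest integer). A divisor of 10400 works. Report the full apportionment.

With modified divisor 10400: modified quotas Teal 4.875, Blue 8.120, Green 5.407, Red 2.759, Amber 6.611, Silver 4.197.
Rounding to the nearest integer: Teal 5, Blue 8, Green 5, Red 3, Amber 7, Silver 4 (total 32).

Teal 5, Blue 8, Green 5, Red 3, Amber 7, Silver 4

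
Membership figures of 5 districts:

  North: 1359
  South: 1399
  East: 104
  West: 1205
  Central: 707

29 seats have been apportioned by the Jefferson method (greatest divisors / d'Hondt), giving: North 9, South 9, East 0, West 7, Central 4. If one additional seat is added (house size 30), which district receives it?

Priority for the next seat is population ÷ (current seats + 1).
Priorities: North 135.900, South 139.900, East 104.000, West 150.625, Central 141.400.
Highest priority: West.

West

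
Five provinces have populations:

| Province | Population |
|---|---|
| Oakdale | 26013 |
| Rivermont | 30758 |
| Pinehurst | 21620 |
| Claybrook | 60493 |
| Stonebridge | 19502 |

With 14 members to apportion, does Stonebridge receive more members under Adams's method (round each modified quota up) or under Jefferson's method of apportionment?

Adams

Adams: Oakdale 2, Rivermont 3, Pinehurst 2, Claybrook 5, Stonebridge 2.
Jefferson: Oakdale 2, Rivermont 3, Pinehurst 2, Claybrook 6, Stonebridge 1.
Stonebridge gets 2 under Adams and 1 under Jefferson.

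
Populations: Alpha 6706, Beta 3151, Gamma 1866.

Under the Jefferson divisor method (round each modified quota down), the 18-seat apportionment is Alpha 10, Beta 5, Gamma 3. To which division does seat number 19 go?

Priority for the next seat is population ÷ (current seats + 1).
Priorities: Alpha 609.636, Beta 525.167, Gamma 466.500.
Highest priority: Alpha.

Alpha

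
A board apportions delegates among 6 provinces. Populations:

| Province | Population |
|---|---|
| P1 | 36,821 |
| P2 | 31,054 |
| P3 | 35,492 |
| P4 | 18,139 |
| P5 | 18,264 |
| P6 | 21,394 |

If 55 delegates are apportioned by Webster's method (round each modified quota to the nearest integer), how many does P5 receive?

Standard divisor 161164/55 ≈ 2930.255; standard quotas: P1 12.566, P2 10.598, P3 12.112, P4 6.190, P5 6.233, P6 7.301.
Rounding to the nearest integer gives P1 13, P2 11, P3 12, P4 6, P5 6, P6 7 — total 55, matching the house size, so no adjustment is needed.
P5 receives 6.

6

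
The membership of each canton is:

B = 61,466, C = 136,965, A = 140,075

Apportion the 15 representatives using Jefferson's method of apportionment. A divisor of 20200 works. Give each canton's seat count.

With modified divisor 20200: modified quotas B 3.043, C 6.780, A 6.934.
Rounding down: B 3, C 6, A 6 (total 15).

B=3, C=6, A=6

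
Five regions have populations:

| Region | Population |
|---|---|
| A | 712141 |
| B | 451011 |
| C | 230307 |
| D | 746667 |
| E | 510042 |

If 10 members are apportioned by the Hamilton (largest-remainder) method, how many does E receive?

The standard divisor is 2650168/10 ≈ 265016.8.
Standard quotas: A 2.6872, B 1.7018, C 0.8690, D 2.8174, E 1.9246.
Lower quotas: A 2, B 1, C 0, D 2, E 1 (sum 6, leaving 4 seats).
Remainders in descending order: E 0.9246, C 0.8690, D 0.8174, B 0.7018, A 0.6872.
Largest remainders: E, C, D, B receive the extra seats.
E receives 2.

2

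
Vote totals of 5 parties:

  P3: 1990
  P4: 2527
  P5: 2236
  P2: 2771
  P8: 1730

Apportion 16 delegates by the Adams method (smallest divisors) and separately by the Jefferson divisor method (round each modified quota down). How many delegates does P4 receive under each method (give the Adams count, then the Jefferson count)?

3 and 4

Adams: P3 3, P4 3, P5 3, P2 4, P8 3.
Jefferson: P3 3, P4 4, P5 3, P2 4, P8 2.
P4 gets 3 under Adams and 4 under Jefferson.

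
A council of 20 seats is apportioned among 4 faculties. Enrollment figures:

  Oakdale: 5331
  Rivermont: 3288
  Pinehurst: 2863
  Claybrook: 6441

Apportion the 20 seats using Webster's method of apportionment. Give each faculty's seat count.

Standard divisor 17923/20 ≈ 896.15; standard quotas: Oakdale 5.949, Rivermont 3.669, Pinehurst 3.195, Claybrook 7.187.
Rounding to the nearest integer gives Oakdale 6, Rivermont 4, Pinehurst 3, Claybrook 7 — total 20, matching the house size, so no adjustment is needed.

Oakdale 6, Rivermont 4, Pinehurst 3, Claybrook 7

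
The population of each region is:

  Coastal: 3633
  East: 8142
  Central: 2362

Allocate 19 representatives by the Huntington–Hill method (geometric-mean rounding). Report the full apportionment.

Coastal: 5, East: 11, Central: 3

With divisor 742: modified quotas Coastal 4.896, East 10.973, Central 3.183.
Geometric-mean thresholds: Coastal √(4·5)=4.472, East √(10·11)=10.488, Central √(3·4)=3.464.
Each quota rounded against its threshold gives Coastal 5, East 11, Central 3 (total 19).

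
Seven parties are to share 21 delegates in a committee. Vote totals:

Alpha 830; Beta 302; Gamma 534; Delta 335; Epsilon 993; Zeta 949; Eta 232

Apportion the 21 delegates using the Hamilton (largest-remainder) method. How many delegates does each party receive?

Alpha: 4, Beta: 1, Gamma: 3, Delta: 2, Epsilon: 5, Zeta: 5, Eta: 1

Standard divisor: 4175 ÷ 21 ≈ 198.81.
Standard quotas: Alpha 4.175, Beta 1.519, Gamma 2.686, Delta 1.685, Epsilon 4.995, Zeta 4.773, Eta 1.167.
Lower quotas: Alpha 4, Beta 1, Gamma 2, Delta 1, Epsilon 4, Zeta 4, Eta 1 (sum 17, leaving 4 seats).
Remainders in descending order: Epsilon 0.995, Zeta 0.773, Gamma 0.686, Delta 0.685, Beta 0.519, Alpha 0.175, Eta 0.167.
The surplus seats go to Epsilon, Zeta, Gamma, Delta.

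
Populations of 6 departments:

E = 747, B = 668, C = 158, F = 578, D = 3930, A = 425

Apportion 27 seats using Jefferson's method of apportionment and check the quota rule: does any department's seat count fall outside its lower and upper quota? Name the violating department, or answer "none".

Standard quotas: E 3.100, B 2.772, C 0.656, F 2.399, D 16.310, A 1.764.
Jefferson allocation: E 3, B 3, C 0, F 2, D 18, A 1.
D has quota 16.310 (lower 16, upper 17) but receives 18 — outside the quota interval.

D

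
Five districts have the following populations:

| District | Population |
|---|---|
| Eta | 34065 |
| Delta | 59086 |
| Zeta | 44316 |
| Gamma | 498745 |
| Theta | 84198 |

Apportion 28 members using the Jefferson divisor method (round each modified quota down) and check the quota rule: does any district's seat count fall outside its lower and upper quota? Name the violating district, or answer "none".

Gamma

Standard quotas: Eta 1.324, Delta 2.296, Zeta 1.722, Gamma 19.385, Theta 3.273.
Jefferson allocation: Eta 1, Delta 2, Zeta 1, Gamma 21, Theta 3.
Gamma has quota 19.385 (lower 19, upper 20) but receives 21 — outside the quota interval.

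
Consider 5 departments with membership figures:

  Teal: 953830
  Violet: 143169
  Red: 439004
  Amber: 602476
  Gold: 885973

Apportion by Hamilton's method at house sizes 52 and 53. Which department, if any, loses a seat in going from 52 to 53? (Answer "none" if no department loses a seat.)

At 52 seats: Teal 16, Violet 3, Red 8, Amber 10, Gold 15.
At 53 seats: Teal 17, Violet 2, Red 8, Amber 11, Gold 15.
Violet drops from 3 to 2.

Violet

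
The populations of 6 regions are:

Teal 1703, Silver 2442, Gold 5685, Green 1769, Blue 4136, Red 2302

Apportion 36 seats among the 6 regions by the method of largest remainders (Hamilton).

Teal=3, Silver=5, Gold=11, Green=4, Blue=8, Red=5

Standard divisor: 18037 ÷ 36 ≈ 501.028.
Standard quotas: Teal 3.3990, Silver 4.8740, Gold 11.3467, Green 3.5307, Blue 8.2550, Red 4.5946.
Lower quotas: Teal 3, Silver 4, Gold 11, Green 3, Blue 8, Red 4 (sum 33, leaving 3 seats).
Remainders in descending order: Silver 0.8740, Red 0.5946, Green 0.5307, Teal 0.3990, Gold 0.3467, Blue 0.2550.
Largest remainders: Silver, Red, Green receive the extra seats.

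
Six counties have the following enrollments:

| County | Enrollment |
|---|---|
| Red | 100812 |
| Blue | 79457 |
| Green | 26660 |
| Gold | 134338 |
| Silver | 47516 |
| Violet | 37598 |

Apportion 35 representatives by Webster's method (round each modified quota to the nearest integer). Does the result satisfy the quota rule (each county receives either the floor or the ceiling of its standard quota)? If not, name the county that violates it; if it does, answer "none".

none

Standard quotas: Red 8.275, Blue 6.522, Green 2.188, Gold 11.027, Silver 3.900, Violet 3.086.
Webster allocation: Red 8, Blue 7, Green 2, Gold 11, Silver 4, Violet 3.
Every allocation lies between the lower and upper quota.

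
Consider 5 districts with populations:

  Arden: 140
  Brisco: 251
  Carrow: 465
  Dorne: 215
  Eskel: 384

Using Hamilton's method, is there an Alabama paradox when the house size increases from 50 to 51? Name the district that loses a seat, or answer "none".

none

At 50 seats: Arden 5, Brisco 9, Carrow 16, Dorne 7, Eskel 13.
At 51 seats: Arden 5, Brisco 9, Carrow 16, Dorne 8, Eskel 13.
No district's allocation decreased.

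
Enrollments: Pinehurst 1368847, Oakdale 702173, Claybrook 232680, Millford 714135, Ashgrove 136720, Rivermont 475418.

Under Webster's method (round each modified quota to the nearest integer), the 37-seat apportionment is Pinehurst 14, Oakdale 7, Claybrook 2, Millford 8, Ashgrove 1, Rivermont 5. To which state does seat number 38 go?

Pinehurst

Priority for the next seat is population ÷ (current seats + 0.5).
Priorities: Pinehurst 94403.241, Oakdale 93623.067, Claybrook 93072.000, Millford 84015.882, Ashgrove 91146.667, Rivermont 86439.636.
Highest priority: Pinehurst.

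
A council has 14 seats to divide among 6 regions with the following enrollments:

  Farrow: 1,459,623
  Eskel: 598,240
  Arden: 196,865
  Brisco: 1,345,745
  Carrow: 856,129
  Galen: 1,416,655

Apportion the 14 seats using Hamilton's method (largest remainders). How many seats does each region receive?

Farrow=4; Eskel=1; Arden=1; Brisco=3; Carrow=2; Galen=3

Standard divisor: 5873257 ÷ 14 ≈ 419518.357.
Standard quotas: Farrow 3.4793, Eskel 1.4260, Arden 0.4693, Brisco 3.2078, Carrow 2.0407, Galen 3.3769.
Lower quotas: Farrow 3, Eskel 1, Arden 0, Brisco 3, Carrow 2, Galen 3 (sum 12, leaving 2 seats).
Remainders in descending order: Farrow 0.4793, Arden 0.4693, Eskel 0.4260, Galen 0.3769, Brisco 0.2078, Carrow 0.0407.
The surplus seats go to Farrow, Arden.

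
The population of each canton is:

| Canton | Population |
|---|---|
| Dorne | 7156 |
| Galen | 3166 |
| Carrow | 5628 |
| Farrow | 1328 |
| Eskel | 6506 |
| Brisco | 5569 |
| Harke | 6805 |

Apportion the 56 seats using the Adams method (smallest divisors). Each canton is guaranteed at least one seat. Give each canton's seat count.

Standard divisor 36158/56 ≈ 645.679; standard quotas: Dorne 11.083, Galen 4.903, Carrow 8.716, Farrow 2.057, Eskel 10.076, Brisco 8.625, Harke 10.539.
Rounding up gives 12, 5, 9, 3, 11, 9, 11 = 60 seats, so the divisor must be adjusted.
With modified divisor 690: modified quotas Dorne 10.371, Galen 4.588, Carrow 8.157, Farrow 1.925, Eskel 9.429, Brisco 8.071, Harke 9.862.
Rounding up: Dorne 11, Galen 5, Carrow 9, Farrow 2, Eskel 10, Brisco 9, Harke 10 (total 56).

Dorne 11, Galen 5, Carrow 9, Farrow 2, Eskel 10, Brisco 9, Harke 10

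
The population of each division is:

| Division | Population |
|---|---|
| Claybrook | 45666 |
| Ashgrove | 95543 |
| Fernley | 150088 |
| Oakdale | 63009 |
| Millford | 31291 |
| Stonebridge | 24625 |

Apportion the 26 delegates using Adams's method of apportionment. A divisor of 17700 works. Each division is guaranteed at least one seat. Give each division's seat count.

Claybrook=3, Ashgrove=6, Fernley=9, Oakdale=4, Millford=2, Stonebridge=2

With modified divisor 17700: modified quotas Claybrook 2.580, Ashgrove 5.398, Fernley 8.480, Oakdale 3.560, Millford 1.768, Stonebridge 1.391.
Rounding up: Claybrook 3, Ashgrove 6, Fernley 9, Oakdale 4, Millford 2, Stonebridge 2 (total 26).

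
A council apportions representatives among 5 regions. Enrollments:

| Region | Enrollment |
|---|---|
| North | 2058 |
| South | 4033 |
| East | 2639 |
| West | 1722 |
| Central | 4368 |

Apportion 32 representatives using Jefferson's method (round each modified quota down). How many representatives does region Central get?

10

Standard divisor 14820/32 ≈ 463.125; standard quotas: North 4.444, South 8.708, East 5.698, West 3.718, Central 9.432.
Rounding down gives 4, 8, 5, 3, 9 = 29 seats, so the divisor must be adjusted.
With modified divisor 434: modified quotas North 4.742, South 9.293, East 6.081, West 3.968, Central 10.065.
Rounding down: North 4, South 9, East 6, West 3, Central 10 (total 32).
Central receives 10.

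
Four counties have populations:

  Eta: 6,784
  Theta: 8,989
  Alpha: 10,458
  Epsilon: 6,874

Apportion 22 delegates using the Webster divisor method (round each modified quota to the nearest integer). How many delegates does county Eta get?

4

Standard divisor 33105/22 ≈ 1504.773; standard quotas: Eta 4.508, Theta 5.974, Alpha 6.950, Epsilon 4.568.
Rounding to the nearest integer gives 5, 6, 7, 5 = 23 seats, so the divisor must be adjusted.
With modified divisor 1520: modified quotas Eta 4.463, Theta 5.914, Alpha 6.880, Epsilon 4.522.
Rounding to the nearest integer: Eta 4, Theta 6, Alpha 7, Epsilon 5 (total 22).
Eta receives 4.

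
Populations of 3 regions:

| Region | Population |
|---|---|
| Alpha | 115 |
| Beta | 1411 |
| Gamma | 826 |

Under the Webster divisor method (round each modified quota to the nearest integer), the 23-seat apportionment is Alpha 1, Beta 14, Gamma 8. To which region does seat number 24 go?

Beta

Priority for the next seat is population ÷ (current seats + 0.5).
Priorities: Alpha 76.667, Beta 97.310, Gamma 97.176.
Highest priority: Beta.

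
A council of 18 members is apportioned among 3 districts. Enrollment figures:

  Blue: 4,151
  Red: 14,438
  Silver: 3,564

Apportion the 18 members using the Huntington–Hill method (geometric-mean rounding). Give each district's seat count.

With divisor 1227: modified quotas Blue 3.383, Red 11.767, Silver 2.905.
Geometric-mean thresholds: Blue √(3·4)=3.464, Red √(11·12)=11.489, Silver √(2·3)=2.449.
Each quota rounded against its threshold gives Blue 3, Red 12, Silver 3 (total 18).

Blue 3, Red 12, Silver 3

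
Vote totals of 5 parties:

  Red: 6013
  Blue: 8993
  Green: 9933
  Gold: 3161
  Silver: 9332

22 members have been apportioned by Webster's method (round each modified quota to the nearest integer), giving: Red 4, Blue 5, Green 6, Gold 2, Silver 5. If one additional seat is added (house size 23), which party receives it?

Priority for the next seat is population ÷ (current seats + 0.5).
Priorities: Red 1336.222, Blue 1635.091, Green 1528.154, Gold 1264.400, Silver 1696.727.
Highest priority: Silver.

Silver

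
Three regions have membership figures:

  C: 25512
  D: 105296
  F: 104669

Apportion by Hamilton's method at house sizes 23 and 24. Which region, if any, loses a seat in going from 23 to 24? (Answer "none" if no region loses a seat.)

At 23 seats: C 3, D 10, F 10.
At 24 seats: C 2, D 11, F 11.
C drops from 3 to 2.

C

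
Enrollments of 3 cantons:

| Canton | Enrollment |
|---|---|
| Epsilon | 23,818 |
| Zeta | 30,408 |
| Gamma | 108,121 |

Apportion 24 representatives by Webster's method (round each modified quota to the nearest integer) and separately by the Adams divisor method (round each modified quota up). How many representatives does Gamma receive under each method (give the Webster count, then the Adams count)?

Webster: Epsilon 4, Zeta 4, Gamma 16.
Adams: Epsilon 4, Zeta 5, Gamma 15.
Gamma gets 16 under Webster and 15 under Adams.

16 and 15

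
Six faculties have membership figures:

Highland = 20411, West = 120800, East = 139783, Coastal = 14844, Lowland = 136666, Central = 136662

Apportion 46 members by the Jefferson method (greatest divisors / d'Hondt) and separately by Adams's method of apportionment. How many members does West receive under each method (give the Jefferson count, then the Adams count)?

Jefferson: Highland 1, West 10, East 12, Coastal 1, Lowland 11, Central 11.
Adams: Highland 2, West 9, East 11, Coastal 2, Lowland 11, Central 11.
West gets 10 under Jefferson and 9 under Adams.

10 and 9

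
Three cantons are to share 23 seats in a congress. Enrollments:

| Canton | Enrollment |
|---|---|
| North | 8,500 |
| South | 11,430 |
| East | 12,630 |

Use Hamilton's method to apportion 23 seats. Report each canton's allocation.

Standard divisor: 32560 ÷ 23 ≈ 1415.652.
Standard quotas: North 6.0043, South 8.0740, East 8.9217.
Lower quotas: North 6, South 8, East 8 (sum 22, leaving 1 seat).
Remainders in descending order: East 0.9217, South 0.0740, North 0.0043.
Largest remainder: East receives the extra seat.

North: 6, South: 8, East: 9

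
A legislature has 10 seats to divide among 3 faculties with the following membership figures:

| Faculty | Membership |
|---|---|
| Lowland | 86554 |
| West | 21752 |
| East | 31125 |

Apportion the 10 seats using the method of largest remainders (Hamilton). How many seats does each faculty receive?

Lowland 6; West 2; East 2

Total 139431; standard divisor 139431/10 ≈ 13943.1.
Standard quotas: Lowland 6.2077, West 1.5601, East 2.2323.
Lower quotas: Lowland 6, West 1, East 2 (sum 9, leaving 1 seat).
Remainders in descending order: West 0.5601, East 0.2323, Lowland 0.2077.
Largest remainder: West receives the extra seat.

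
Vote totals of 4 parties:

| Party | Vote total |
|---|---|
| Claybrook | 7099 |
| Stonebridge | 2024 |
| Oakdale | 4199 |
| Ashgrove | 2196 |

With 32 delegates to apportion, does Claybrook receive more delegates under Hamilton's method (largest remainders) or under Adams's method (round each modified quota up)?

Hamilton

Hamilton: Claybrook 15, Stonebridge 4, Oakdale 9, Ashgrove 4.
Adams: Claybrook 14, Stonebridge 4, Oakdale 9, Ashgrove 5.
Claybrook gets 15 under Hamilton and 14 under Adams.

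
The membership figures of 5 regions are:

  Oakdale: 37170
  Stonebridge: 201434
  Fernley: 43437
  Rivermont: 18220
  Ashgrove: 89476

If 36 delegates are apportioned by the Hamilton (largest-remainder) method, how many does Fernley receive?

Total 389737; standard divisor 389737/36 ≈ 10826.028.
Standard quotas: Oakdale 3.4334, Stonebridge 18.6065, Fernley 4.0123, Rivermont 1.6830, Ashgrove 8.2649.
Lower quotas: Oakdale 3, Stonebridge 18, Fernley 4, Rivermont 1, Ashgrove 8 (sum 34, leaving 2 seats).
Remainders in descending order: Rivermont 0.6830, Stonebridge 0.6065, Oakdale 0.4334, Ashgrove 0.2649, Fernley 0.0123.
The surplus seats go to Rivermont, Stonebridge.
Fernley receives 4.

4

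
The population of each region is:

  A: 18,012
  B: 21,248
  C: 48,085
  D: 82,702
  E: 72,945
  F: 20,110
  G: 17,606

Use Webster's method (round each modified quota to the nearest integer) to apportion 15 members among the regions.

Standard divisor 280708/15 ≈ 18713.867; standard quotas: A 0.962, B 1.135, C 2.569, D 4.419, E 3.898, F 1.075, G 0.941.
Rounding to the nearest integer gives A 1, B 1, C 3, D 4, E 4, F 1, G 1 — total 15, matching the house size, so no adjustment is needed.

A 1; B 1; C 3; D 4; E 4; F 1; G 1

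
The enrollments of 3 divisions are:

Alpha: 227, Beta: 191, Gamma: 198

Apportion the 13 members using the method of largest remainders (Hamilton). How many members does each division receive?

The standard divisor is 616/13 ≈ 47.385.
Standard quotas: Alpha 4.791, Beta 4.031, Gamma 4.179.
Lower quotas: Alpha 4, Beta 4, Gamma 4 (sum 12, leaving 1 seat).
Remainders in descending order: Alpha 0.791, Gamma 0.179, Beta 0.031.
The surplus seat goes to Alpha.

Alpha: 5; Beta: 4; Gamma: 4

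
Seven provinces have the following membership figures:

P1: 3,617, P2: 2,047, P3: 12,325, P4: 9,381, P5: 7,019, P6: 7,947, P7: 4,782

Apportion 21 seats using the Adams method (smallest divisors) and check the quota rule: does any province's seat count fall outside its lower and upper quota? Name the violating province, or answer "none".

Standard quotas: P1 1.612, P2 0.912, P3 5.493, P4 4.181, P5 3.128, P6 3.542, P7 2.131.
Adams allocation: P1 2, P2 1, P3 5, P4 4, P5 3, P6 4, P7 2.
Every allocation lies between the lower and upper quota.

none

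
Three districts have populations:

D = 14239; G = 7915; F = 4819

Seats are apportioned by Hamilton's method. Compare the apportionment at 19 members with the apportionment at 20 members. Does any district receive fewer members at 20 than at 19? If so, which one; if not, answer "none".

none

At 19 seats: D 10, G 6, F 3.
At 20 seats: D 10, G 6, F 4.
No district's allocation decreased.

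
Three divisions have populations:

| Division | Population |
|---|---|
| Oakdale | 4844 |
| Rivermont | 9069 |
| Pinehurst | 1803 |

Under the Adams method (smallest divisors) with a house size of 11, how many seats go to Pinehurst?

2

Standard divisor 15716/11 ≈ 1428.727; standard quotas: Oakdale 3.390, Rivermont 6.348, Pinehurst 1.262.
Rounding up gives 4, 7, 2 = 13 seats, so the divisor must be adjusted.
With modified divisor 1700: modified quotas Oakdale 2.849, Rivermont 5.335, Pinehurst 1.061.
Rounding up: Oakdale 3, Rivermont 6, Pinehurst 2 (total 11).
Pinehurst receives 2.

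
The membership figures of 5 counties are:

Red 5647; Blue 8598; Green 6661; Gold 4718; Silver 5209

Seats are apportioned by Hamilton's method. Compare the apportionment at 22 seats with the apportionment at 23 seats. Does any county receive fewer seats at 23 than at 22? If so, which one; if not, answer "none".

At 22 seats: Red 4, Blue 6, Green 5, Gold 3, Silver 4.
At 23 seats: Red 4, Blue 6, Green 5, Gold 4, Silver 4.
No county's allocation decreased.

none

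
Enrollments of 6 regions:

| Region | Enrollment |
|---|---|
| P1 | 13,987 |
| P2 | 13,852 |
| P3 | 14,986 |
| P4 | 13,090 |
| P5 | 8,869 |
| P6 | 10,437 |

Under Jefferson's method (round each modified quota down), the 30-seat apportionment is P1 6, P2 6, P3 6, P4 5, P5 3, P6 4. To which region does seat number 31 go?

P5

Priority for the next seat is population ÷ (current seats + 1).
Priorities: P1 1998.143, P2 1978.857, P3 2140.857, P4 2181.667, P5 2217.250, P6 2087.400.
Highest priority: P5.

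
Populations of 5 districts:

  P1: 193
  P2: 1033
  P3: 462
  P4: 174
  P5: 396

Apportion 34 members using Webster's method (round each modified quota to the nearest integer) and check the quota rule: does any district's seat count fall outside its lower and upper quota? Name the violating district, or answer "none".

Standard quotas: P1 2.906, P2 15.554, P3 6.957, P4 2.620, P5 5.963.
Webster allocation: P1 3, P2 15, P3 7, P4 3, P5 6.
Every allocation lies between the lower and upper quota.

none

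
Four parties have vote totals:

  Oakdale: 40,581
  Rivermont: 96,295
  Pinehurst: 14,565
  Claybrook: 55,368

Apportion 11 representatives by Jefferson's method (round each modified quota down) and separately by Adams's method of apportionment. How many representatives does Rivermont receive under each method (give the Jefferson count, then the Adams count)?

6 and 5

Jefferson: Oakdale 2, Rivermont 6, Pinehurst 0, Claybrook 3.
Adams: Oakdale 2, Rivermont 5, Pinehurst 1, Claybrook 3.
Rivermont gets 6 under Jefferson and 5 under Adams.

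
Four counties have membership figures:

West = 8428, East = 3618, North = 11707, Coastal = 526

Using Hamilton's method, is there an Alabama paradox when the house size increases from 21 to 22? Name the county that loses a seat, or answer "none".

Coastal

At 21 seats: West 7, East 3, North 10, Coastal 1.
At 22 seats: West 8, East 3, North 11, Coastal 0.
Coastal drops from 1 to 0.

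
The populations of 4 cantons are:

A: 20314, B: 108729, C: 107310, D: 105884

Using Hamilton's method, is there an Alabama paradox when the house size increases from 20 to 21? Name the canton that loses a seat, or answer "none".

none

At 20 seats: A 1, B 7, C 6, D 6.
At 21 seats: A 1, B 7, C 7, D 6.
No canton's allocation decreased.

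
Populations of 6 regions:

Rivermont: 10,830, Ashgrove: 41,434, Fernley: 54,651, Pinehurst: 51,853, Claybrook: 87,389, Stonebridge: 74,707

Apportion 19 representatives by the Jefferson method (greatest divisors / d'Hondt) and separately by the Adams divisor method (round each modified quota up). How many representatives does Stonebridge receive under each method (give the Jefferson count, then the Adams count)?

5 and 4

Jefferson: Rivermont 0, Ashgrove 2, Fernley 3, Pinehurst 3, Claybrook 6, Stonebridge 5.
Adams: Rivermont 1, Ashgrove 3, Fernley 3, Pinehurst 3, Claybrook 5, Stonebridge 4.
Stonebridge gets 5 under Jefferson and 4 under Adams.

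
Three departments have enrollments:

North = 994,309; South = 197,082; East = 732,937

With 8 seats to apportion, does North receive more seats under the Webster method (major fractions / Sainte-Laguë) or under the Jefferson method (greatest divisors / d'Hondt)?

Jefferson

Webster: North 4, South 1, East 3.
Jefferson: North 5, South 0, East 3.
North gets 4 under Webster and 5 under Jefferson.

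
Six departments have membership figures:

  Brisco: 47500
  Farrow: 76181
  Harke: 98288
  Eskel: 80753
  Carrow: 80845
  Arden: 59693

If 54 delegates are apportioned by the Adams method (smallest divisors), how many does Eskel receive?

Standard divisor 443260/54 ≈ 8208.519; standard quotas: Brisco 5.787, Farrow 9.281, Harke 11.974, Eskel 9.838, Carrow 9.849, Arden 7.272.
Rounding up gives 6, 10, 12, 10, 10, 8 = 56 seats, so the divisor must be adjusted.
With modified divisor 8700: modified quotas Brisco 5.460, Farrow 8.756, Harke 11.297, Eskel 9.282, Carrow 9.293, Arden 6.861.
Rounding up: Brisco 6, Farrow 9, Harke 12, Eskel 10, Carrow 10, Arden 7 (total 54).
Eskel receives 10.

10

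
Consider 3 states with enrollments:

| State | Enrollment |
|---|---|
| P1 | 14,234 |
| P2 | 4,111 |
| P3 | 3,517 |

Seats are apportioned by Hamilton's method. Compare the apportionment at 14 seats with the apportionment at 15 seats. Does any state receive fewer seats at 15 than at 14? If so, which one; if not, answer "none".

At 14 seats: P1 9, P2 3, P3 2.
At 15 seats: P1 10, P2 3, P3 2.
No state's allocation decreased.

none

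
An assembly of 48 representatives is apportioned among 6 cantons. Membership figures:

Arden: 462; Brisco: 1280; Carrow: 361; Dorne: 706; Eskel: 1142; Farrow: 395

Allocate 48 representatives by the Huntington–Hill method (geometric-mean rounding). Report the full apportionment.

With divisor 90: modified quotas Arden 5.133, Brisco 14.222, Carrow 4.011, Dorne 7.844, Eskel 12.689, Farrow 4.389.
Geometric-mean thresholds: Arden √(5·6)=5.477, Brisco √(14·15)=14.491, Carrow √(4·5)=4.472, Dorne √(7·8)=7.483, Eskel √(12·13)=12.490, Farrow √(4·5)=4.472.
Each quota rounded against its threshold gives Arden 5, Brisco 14, Carrow 4, Dorne 8, Eskel 13, Farrow 4 (total 48).

Arden 5, Brisco 14, Carrow 4, Dorne 8, Eskel 13, Farrow 4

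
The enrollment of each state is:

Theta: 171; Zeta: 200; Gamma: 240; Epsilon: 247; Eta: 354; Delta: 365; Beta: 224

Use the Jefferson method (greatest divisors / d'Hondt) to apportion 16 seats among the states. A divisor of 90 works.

Theta 1, Zeta 2, Gamma 2, Epsilon 2, Eta 3, Delta 4, Beta 2

With modified divisor 90: modified quotas Theta 1.900, Zeta 2.222, Gamma 2.667, Epsilon 2.744, Eta 3.933, Delta 4.056, Beta 2.489.
Rounding down: Theta 1, Zeta 2, Gamma 2, Epsilon 2, Eta 3, Delta 4, Beta 2 (total 16).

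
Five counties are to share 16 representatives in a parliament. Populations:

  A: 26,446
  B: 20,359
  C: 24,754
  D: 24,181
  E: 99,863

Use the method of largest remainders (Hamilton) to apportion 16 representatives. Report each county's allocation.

A 2; B 2; C 2; D 2; E 8

The standard divisor is 195603/16 ≈ 12225.188.
Standard quotas: A 2.1632, B 1.6653, C 2.0248, D 1.9780, E 8.1686.
Lower quotas: A 2, B 1, C 2, D 1, E 8 (sum 14, leaving 2 seats).
Remainders in descending order: D 0.9780, B 0.6653, E 0.1686, A 0.1632, C 0.0248.
Largest remainders: D, B receive the extra seats.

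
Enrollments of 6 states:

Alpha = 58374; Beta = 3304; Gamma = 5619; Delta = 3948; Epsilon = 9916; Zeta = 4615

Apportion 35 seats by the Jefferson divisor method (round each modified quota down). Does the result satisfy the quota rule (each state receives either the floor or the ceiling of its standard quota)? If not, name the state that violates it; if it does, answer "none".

Alpha

Standard quotas: Alpha 23.819, Beta 1.348, Gamma 2.293, Delta 1.611, Epsilon 4.046, Zeta 1.883.
Jefferson allocation: Alpha 25, Beta 1, Gamma 2, Delta 1, Epsilon 4, Zeta 2.
Alpha has quota 23.819 (lower 23, upper 24) but receives 25 — outside the quota interval.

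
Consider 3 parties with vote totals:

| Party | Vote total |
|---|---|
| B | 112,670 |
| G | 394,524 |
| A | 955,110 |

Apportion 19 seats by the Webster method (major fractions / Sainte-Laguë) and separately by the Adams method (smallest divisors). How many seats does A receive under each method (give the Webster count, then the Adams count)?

13 and 12

Webster: B 1, G 5, A 13.
Adams: B 2, G 5, A 12.
A gets 13 under Webster and 12 under Adams.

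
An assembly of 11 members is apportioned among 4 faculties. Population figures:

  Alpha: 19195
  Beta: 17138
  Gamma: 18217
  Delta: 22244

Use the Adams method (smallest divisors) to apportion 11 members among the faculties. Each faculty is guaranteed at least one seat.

Standard divisor 76794/11 ≈ 6981.273; standard quotas: Alpha 2.749, Beta 2.455, Gamma 2.609, Delta 3.186.
Rounding up gives 3, 3, 3, 4 = 13 seats, so the divisor must be adjusted.
With modified divisor 8800: modified quotas Alpha 2.181, Beta 1.948, Gamma 2.070, Delta 2.528.
Rounding up: Alpha 3, Beta 2, Gamma 3, Delta 3 (total 11).

Alpha 3, Beta 2, Gamma 3, Delta 3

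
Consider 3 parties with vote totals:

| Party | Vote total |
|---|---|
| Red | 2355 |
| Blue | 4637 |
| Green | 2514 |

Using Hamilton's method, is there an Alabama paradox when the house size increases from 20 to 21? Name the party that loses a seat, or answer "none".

none

At 20 seats: Red 5, Blue 10, Green 5.
At 21 seats: Red 5, Blue 10, Green 6.
No party's allocation decreased.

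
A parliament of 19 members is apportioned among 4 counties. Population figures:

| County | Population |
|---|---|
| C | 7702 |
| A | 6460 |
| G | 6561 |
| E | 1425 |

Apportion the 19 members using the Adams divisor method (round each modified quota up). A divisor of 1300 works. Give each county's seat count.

C 6, A 5, G 6, E 2

With modified divisor 1300: modified quotas C 5.925, A 4.969, G 5.047, E 1.096.
Rounding up: C 6, A 5, G 6, E 2 (total 19).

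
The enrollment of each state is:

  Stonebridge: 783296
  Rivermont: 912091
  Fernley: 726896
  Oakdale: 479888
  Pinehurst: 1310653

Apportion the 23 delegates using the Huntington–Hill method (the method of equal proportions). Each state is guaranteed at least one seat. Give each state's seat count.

With divisor 185532: modified quotas Stonebridge 4.222, Rivermont 4.916, Fernley 3.918, Oakdale 2.587, Pinehurst 7.064.
Geometric-mean thresholds: Stonebridge √(4·5)=4.472, Rivermont √(4·5)=4.472, Fernley √(3·4)=3.464, Oakdale √(2·3)=2.449, Pinehurst √(7·8)=7.483.
Each quota rounded against its threshold gives Stonebridge 4, Rivermont 5, Fernley 4, Oakdale 3, Pinehurst 7 (total 23).

Stonebridge 4; Rivermont 5; Fernley 4; Oakdale 3; Pinehurst 7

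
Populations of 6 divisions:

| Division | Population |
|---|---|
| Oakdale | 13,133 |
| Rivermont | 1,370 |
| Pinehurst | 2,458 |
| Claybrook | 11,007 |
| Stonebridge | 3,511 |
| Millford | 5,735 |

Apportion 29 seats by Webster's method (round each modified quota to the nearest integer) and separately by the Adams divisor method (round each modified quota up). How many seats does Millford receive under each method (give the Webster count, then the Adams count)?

4 and 5

Webster: Oakdale 10, Rivermont 1, Pinehurst 2, Claybrook 9, Stonebridge 3, Millford 4.
Adams: Oakdale 10, Rivermont 1, Pinehurst 2, Claybrook 8, Stonebridge 3, Millford 5.
Millford gets 4 under Webster and 5 under Adams.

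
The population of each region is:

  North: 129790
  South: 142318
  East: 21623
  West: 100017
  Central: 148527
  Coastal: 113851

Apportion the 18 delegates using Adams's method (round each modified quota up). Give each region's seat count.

Standard divisor 656126/18 ≈ 36451.444; standard quotas: North 3.561, South 3.904, East 0.593, West 2.744, Central 4.075, Coastal 3.123.
Rounding up gives 4, 4, 1, 3, 5, 4 = 21 seats, so the divisor must be adjusted.
With modified divisor 45400: modified quotas North 2.859, South 3.135, East 0.476, West 2.203, Central 3.272, Coastal 2.508.
Rounding up: North 3, South 4, East 1, West 3, Central 4, Coastal 3 (total 18).

North: 3, South: 4, East: 1, West: 3, Central: 4, Coastal: 3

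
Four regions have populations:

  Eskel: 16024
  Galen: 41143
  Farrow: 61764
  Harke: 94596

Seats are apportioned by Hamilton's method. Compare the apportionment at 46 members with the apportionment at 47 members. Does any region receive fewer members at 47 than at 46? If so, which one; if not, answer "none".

At 46 seats: Eskel 4, Galen 9, Farrow 13, Harke 20.
At 47 seats: Eskel 3, Galen 9, Farrow 14, Harke 21.
Eskel drops from 4 to 3.

Eskel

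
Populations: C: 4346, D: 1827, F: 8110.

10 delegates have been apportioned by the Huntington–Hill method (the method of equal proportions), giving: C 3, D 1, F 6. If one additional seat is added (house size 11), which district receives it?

Priority for the next seat is population ÷ (√(s·(s+1))).
Priorities: C 1254.582, D 1291.884, F 1251.400.
Highest priority: D.

D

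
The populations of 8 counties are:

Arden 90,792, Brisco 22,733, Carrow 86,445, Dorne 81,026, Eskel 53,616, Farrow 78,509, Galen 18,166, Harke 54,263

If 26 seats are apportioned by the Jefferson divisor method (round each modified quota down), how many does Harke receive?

Standard divisor 485550/26 ≈ 18675; standard quotas: Arden 4.862, Brisco 1.217, Carrow 4.629, Dorne 4.339, Eskel 2.871, Farrow 4.204, Galen 0.973, Harke 2.906.
Rounding down gives 4, 1, 4, 4, 2, 4, 0, 2 = 21 seats, so the divisor must be adjusted.
With modified divisor 16700: modified quotas Arden 5.437, Brisco 1.361, Carrow 5.176, Dorne 4.852, Eskel 3.211, Farrow 4.701, Galen 1.088, Harke 3.249.
Rounding down: Arden 5, Brisco 1, Carrow 5, Dorne 4, Eskel 3, Farrow 4, Galen 1, Harke 3 (total 26).
Harke receives 3.

3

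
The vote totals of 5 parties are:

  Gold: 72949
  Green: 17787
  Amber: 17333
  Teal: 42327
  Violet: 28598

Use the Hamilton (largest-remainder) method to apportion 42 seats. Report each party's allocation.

Gold: 17; Green: 4; Amber: 4; Teal: 10; Violet: 7

Total 178994; standard divisor 178994/42 ≈ 4261.762.
Standard quotas: Gold 17.1171, Green 4.1736, Amber 4.0671, Teal 9.9318, Violet 6.7104.
Lower quotas: Gold 17, Green 4, Amber 4, Teal 9, Violet 6 (sum 40, leaving 2 seats).
Remainders in descending order: Teal 0.9318, Violet 0.7104, Green 0.1736, Gold 0.1171, Amber 0.0671.
The surplus seats go to Teal, Violet.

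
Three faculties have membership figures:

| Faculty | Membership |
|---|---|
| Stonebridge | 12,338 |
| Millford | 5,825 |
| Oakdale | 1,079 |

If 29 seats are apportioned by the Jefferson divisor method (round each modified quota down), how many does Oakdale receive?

1

Standard divisor 19242/29 ≈ 663.517; standard quotas: Stonebridge 18.595, Millford 8.779, Oakdale 1.626.
Rounding down gives 18, 8, 1 = 27 seats, so the divisor must be adjusted.
With modified divisor 630: modified quotas Stonebridge 19.584, Millford 9.246, Oakdale 1.713.
Rounding down: Stonebridge 19, Millford 9, Oakdale 1 (total 29).
Oakdale receives 1.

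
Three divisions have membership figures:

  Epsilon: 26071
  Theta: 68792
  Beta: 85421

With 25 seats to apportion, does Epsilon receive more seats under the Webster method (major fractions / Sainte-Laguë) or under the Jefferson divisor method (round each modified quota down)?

Webster: Epsilon 4, Theta 9, Beta 12.
Jefferson: Epsilon 3, Theta 10, Beta 12.
Epsilon gets 4 under Webster and 3 under Jefferson.

Webster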